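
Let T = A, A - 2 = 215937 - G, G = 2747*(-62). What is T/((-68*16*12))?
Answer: -128751/4352 ≈ -29.584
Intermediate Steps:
G = -170314
A = 386253 (A = 2 + (215937 - 1*(-170314)) = 2 + (215937 + 170314) = 2 + 386251 = 386253)
T = 386253
T/((-68*16*12)) = 386253/((-68*16*12)) = 386253/((-1088*12)) = 386253/(-13056) = 386253*(-1/13056) = -128751/4352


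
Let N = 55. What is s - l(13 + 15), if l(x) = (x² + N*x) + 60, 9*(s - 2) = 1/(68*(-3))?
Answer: -4373353/1836 ≈ -2382.0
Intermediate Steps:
s = 3671/1836 (s = 2 + 1/(9*((68*(-3)))) = 2 + (⅑)/(-204) = 2 + (⅑)*(-1/204) = 2 - 1/1836 = 3671/1836 ≈ 1.9995)
l(x) = 60 + x² + 55*x (l(x) = (x² + 55*x) + 60 = 60 + x² + 55*x)
s - l(13 + 15) = 3671/1836 - (60 + (13 + 15)² + 55*(13 + 15)) = 3671/1836 - (60 + 28² + 55*28) = 3671/1836 - (60 + 784 + 1540) = 3671/1836 - 1*2384 = 3671/1836 - 2384 = -4373353/1836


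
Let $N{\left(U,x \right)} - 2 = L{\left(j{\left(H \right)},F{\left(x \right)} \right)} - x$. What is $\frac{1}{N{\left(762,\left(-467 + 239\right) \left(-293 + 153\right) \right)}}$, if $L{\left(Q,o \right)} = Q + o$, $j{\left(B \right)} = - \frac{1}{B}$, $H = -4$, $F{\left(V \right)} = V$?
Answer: $\frac{4}{9} \approx 0.44444$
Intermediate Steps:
$N{\left(U,x \right)} = \frac{9}{4}$ ($N{\left(U,x \right)} = 2 + \left(\left(- \frac{1}{-4} + x\right) - x\right) = 2 + \left(\left(\left(-1\right) \left(- \frac{1}{4}\right) + x\right) - x\right) = 2 + \left(\left(\frac{1}{4} + x\right) - x\right) = 2 + \frac{1}{4} = \frac{9}{4}$)
$\frac{1}{N{\left(762,\left(-467 + 239\right) \left(-293 + 153\right) \right)}} = \frac{1}{\frac{9}{4}} = \frac{4}{9}$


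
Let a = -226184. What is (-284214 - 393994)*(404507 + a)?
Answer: -120940085184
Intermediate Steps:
(-284214 - 393994)*(404507 + a) = (-284214 - 393994)*(404507 - 226184) = -678208*178323 = -120940085184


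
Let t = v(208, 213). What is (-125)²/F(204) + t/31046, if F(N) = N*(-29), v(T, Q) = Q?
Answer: -241916821/91834068 ≈ -2.6343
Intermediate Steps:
F(N) = -29*N
t = 213
(-125)²/F(204) + t/31046 = (-125)²/((-29*204)) + 213/31046 = 15625/(-5916) + 213*(1/31046) = 15625*(-1/5916) + 213/31046 = -15625/5916 + 213/31046 = -241916821/91834068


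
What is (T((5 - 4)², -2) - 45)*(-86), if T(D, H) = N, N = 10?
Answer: 3010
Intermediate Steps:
T(D, H) = 10
(T((5 - 4)², -2) - 45)*(-86) = (10 - 45)*(-86) = -35*(-86) = 3010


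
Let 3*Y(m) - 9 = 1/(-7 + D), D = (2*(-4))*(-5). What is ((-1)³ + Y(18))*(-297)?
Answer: -597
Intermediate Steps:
D = 40 (D = -8*(-5) = 40)
Y(m) = 298/99 (Y(m) = 3 + 1/(3*(-7 + 40)) = 3 + (⅓)/33 = 3 + (⅓)*(1/33) = 3 + 1/99 = 298/99)
((-1)³ + Y(18))*(-297) = ((-1)³ + 298/99)*(-297) = (-1 + 298/99)*(-297) = (199/99)*(-297) = -597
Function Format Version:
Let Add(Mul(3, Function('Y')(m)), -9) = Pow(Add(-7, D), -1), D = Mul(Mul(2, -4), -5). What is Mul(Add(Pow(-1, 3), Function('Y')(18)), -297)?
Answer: -597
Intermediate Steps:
D = 40 (D = Mul(-8, -5) = 40)
Function('Y')(m) = Rational(298, 99) (Function('Y')(m) = Add(3, Mul(Rational(1, 3), Pow(Add(-7, 40), -1))) = Add(3, Mul(Rational(1, 3), Pow(33, -1))) = Add(3, Mul(Rational(1, 3), Rational(1, 33))) = Add(3, Rational(1, 99)) = Rational(298, 99))
Mul(Add(Pow(-1, 3), Function('Y')(18)), -297) = Mul(Add(Pow(-1, 3), Rational(298, 99)), -297) = Mul(Add(-1, Rational(298, 99)), -297) = Mul(Rational(199, 99), -297) = -597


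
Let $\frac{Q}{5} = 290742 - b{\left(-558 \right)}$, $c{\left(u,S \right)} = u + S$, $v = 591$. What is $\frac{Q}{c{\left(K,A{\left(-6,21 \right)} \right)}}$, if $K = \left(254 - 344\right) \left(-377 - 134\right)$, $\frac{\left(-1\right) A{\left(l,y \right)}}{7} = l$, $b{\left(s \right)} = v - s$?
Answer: $\frac{482655}{15344} \approx 31.456$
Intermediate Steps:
$b{\left(s \right)} = 591 - s$
$A{\left(l,y \right)} = - 7 l$
$K = 45990$ ($K = \left(-90\right) \left(-511\right) = 45990$)
$c{\left(u,S \right)} = S + u$
$Q = 1447965$ ($Q = 5 \left(290742 - \left(591 - -558\right)\right) = 5 \left(290742 - \left(591 + 558\right)\right) = 5 \left(290742 - 1149\right) = 5 \cdot 289593 = 1447965$)
$\frac{Q}{c{\left(K,A{\left(-6,21 \right)} \right)}} = \frac{1447965}{\left(-7\right) \left(-6\right) + 45990} = \frac{1447965}{42 + 45990} = \frac{1447965}{46032} = 1447965 \cdot \frac{1}{46032} = \frac{482655}{15344}$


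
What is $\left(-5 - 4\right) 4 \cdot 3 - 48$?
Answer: $-156$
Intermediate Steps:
$\left(-5 - 4\right) 4 \cdot 3 - 48 = \left(-9\right) 4 \cdot 3 - 48 = \left(-36\right) 3 - 48 = -108 - 48 = -156$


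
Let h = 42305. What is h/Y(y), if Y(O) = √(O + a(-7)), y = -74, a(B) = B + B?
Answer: -42305*I*√22/44 ≈ -4509.7*I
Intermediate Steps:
a(B) = 2*B
Y(O) = √(-14 + O) (Y(O) = √(O + 2*(-7)) = √(O - 14) = √(-14 + O))
h/Y(y) = 42305/(√(-14 - 74)) = 42305/(√(-88)) = 42305/((2*I*√22)) = 42305*(-I*√22/44) = -42305*I*√22/44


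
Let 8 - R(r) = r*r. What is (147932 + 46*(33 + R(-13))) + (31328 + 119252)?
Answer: 292624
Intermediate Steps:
R(r) = 8 - r² (R(r) = 8 - r*r = 8 - r²)
(147932 + 46*(33 + R(-13))) + (31328 + 119252) = (147932 + 46*(33 + (8 - 1*(-13)²))) + (31328 + 119252) = (147932 + 46*(33 + (8 - 1*169))) + 150580 = (147932 + 46*(33 + (8 - 169))) + 150580 = (147932 + 46*(33 - 161)) + 150580 = (147932 + 46*(-128)) + 150580 = (147932 - 5888) + 150580 = 142044 + 150580 = 292624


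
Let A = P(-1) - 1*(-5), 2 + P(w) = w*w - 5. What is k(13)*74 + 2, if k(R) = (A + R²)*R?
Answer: 161618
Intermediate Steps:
P(w) = -7 + w² (P(w) = -2 + (w*w - 5) = -2 + (w² - 5) = -2 + (-5 + w²) = -7 + w²)
A = -1 (A = (-7 + (-1)²) - 1*(-5) = (-7 + 1) + 5 = -6 + 5 = -1)
k(R) = R*(-1 + R²) (k(R) = (-1 + R²)*R = R*(-1 + R²))
k(13)*74 + 2 = (13³ - 1*13)*74 + 2 = (2197 - 13)*74 + 2 = 2184*74 + 2 = 161616 + 2 = 161618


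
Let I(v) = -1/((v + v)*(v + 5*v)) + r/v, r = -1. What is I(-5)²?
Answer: 3481/90000 ≈ 0.038678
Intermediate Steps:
I(v) = -1/v - 1/(12*v²) (I(v) = -1/((v + v)*(v + 5*v)) - 1/v = -1/((2*v)*(6*v)) - 1/v = -1/(12*v²) - 1/v = -1/v - 1/(12*v²))
I(-5)² = ((-1/12 - 1*(-5))/(-5)²)² = ((-1/12 + 5)/25)² = ((1/25)*(59/12))² = (59/300)² = 3481/90000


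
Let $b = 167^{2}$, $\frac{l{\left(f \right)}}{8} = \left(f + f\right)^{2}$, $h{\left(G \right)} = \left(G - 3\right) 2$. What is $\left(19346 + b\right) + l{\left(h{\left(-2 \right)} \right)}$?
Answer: $50435$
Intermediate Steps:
$h{\left(G \right)} = -6 + 2 G$ ($h{\left(G \right)} = \left(G - 3\right) 2 = \left(-3 + G\right) 2 = -6 + 2 G$)
$l{\left(f \right)} = 32 f^{2}$ ($l{\left(f \right)} = 8 \left(f + f\right)^{2} = 8 \left(2 f\right)^{2} = 8 \cdot 4 f^{2} = 32 f^{2}$)
$b = 27889$
$\left(19346 + b\right) + l{\left(h{\left(-2 \right)} \right)} = \left(19346 + 27889\right) + 32 \left(-6 + 2 \left(-2\right)\right)^{2} = 47235 + 32 \left(-6 - 4\right)^{2} = 47235 + 32 \left(-10\right)^{2} = 47235 + 32 \cdot 100 = 47235 + 3200 = 50435$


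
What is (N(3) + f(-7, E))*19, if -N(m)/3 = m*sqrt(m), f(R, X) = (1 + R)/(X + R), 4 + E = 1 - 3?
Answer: 114/13 - 171*sqrt(3) ≈ -287.41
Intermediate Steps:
E = -6 (E = -4 + (1 - 3) = -4 - 2 = -6)
f(R, X) = (1 + R)/(R + X)
N(m) = -3*m**(3/2) (N(m) = -3*m*sqrt(m) = -3*m**(3/2))
(N(3) + f(-7, E))*19 = (-9*sqrt(3) + (1 - 7)/(-7 - 6))*19 = (-9*sqrt(3) - 6/(-13))*19 = (-9*sqrt(3) - 1/13*(-6))*19 = (-9*sqrt(3) + 6/13)*19 = (6/13 - 9*sqrt(3))*19 = 114/13 - 171*sqrt(3)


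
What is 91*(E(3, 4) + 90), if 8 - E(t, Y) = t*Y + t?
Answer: 7553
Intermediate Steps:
E(t, Y) = 8 - t - Y*t (E(t, Y) = 8 - (t*Y + t) = 8 - (Y*t + t) = 8 - (t + Y*t) = 8 + (-t - Y*t) = 8 - t - Y*t)
91*(E(3, 4) + 90) = 91*((8 - 1*3 - 1*4*3) + 90) = 91*((8 - 3 - 12) + 90) = 91*(-7 + 90) = 91*83 = 7553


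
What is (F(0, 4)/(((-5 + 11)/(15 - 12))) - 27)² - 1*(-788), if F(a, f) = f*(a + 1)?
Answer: 1413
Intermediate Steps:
F(a, f) = f*(1 + a)
(F(0, 4)/(((-5 + 11)/(15 - 12))) - 27)² - 1*(-788) = ((4*(1 + 0))/(((-5 + 11)/(15 - 12))) - 27)² - 1*(-788) = ((4*1)/((6/3)) - 27)² + 788 = (4/((6*(⅓))) - 27)² + 788 = (4/2 - 27)² + 788 = (4*(½) - 27)² + 788 = (2 - 27)² + 788 = (-25)² + 788 = 625 + 788 = 1413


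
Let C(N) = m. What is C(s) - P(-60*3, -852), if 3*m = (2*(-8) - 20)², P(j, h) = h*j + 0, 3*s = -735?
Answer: -152928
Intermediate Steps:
s = -245 (s = (⅓)*(-735) = -245)
P(j, h) = h*j
m = 432 (m = (2*(-8) - 20)²/3 = (-16 - 20)²/3 = (⅓)*(-36)² = (⅓)*1296 = 432)
C(N) = 432
C(s) - P(-60*3, -852) = 432 - (-852)*(-60*3) = 432 - (-852)*(-180) = 432 - 1*153360 = 432 - 153360 = -152928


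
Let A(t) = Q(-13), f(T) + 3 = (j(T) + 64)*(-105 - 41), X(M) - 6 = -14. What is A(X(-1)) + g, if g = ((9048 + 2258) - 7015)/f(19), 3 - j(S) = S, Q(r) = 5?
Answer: 30764/7011 ≈ 4.3880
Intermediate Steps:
j(S) = 3 - S
X(M) = -8 (X(M) = 6 - 14 = -8)
f(T) = -9785 + 146*T (f(T) = -3 + ((3 - T) + 64)*(-105 - 41) = -3 + (67 - T)*(-146) = -3 + (-9782 + 146*T) = -9785 + 146*T)
A(t) = 5
g = -4291/7011 (g = ((9048 + 2258) - 7015)/(-9785 + 146*19) = (11306 - 7015)/(-9785 + 2774) = 4291/(-7011) = 4291*(-1/7011) = -4291/7011 ≈ -0.61204)
A(X(-1)) + g = 5 - 4291/7011 = 30764/7011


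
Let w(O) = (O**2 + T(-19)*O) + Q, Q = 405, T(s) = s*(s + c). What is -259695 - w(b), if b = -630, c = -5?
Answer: -369720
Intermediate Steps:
T(s) = s*(-5 + s) (T(s) = s*(s - 5) = s*(-5 + s))
w(O) = 405 + O**2 + 456*O (w(O) = (O**2 + (-19*(-5 - 19))*O) + 405 = (O**2 + (-19*(-24))*O) + 405 = (O**2 + 456*O) + 405 = 405 + O**2 + 456*O)
-259695 - w(b) = -259695 - (405 + (-630)**2 + 456*(-630)) = -259695 - (405 + 396900 - 287280) = -259695 - 1*110025 = -259695 - 110025 = -369720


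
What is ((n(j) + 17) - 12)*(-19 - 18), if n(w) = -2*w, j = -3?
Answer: -407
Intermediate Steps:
((n(j) + 17) - 12)*(-19 - 18) = ((-2*(-3) + 17) - 12)*(-19 - 18) = ((6 + 17) - 12)*(-37) = (23 - 12)*(-37) = 11*(-37) = -407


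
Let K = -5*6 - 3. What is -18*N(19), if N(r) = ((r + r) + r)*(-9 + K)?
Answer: 43092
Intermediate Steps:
K = -33 (K = -30 - 3 = -33)
N(r) = -126*r (N(r) = ((r + r) + r)*(-9 - 33) = (2*r + r)*(-42) = (3*r)*(-42) = -126*r)
-18*N(19) = -(-2268)*19 = -18*(-2394) = 43092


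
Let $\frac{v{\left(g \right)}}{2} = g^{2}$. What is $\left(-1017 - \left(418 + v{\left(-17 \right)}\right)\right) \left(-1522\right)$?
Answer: $3063786$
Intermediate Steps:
$v{\left(g \right)} = 2 g^{2}$
$\left(-1017 - \left(418 + v{\left(-17 \right)}\right)\right) \left(-1522\right) = \left(-1017 - \left(418 + 2 \left(-17\right)^{2}\right)\right) \left(-1522\right) = \left(-1017 - \left(418 + 2 \cdot 289\right)\right) \left(-1522\right) = \left(-1017 - 996\right) \left(-1522\right) = \left(-2013\right) \left(-1522\right) = 3063786$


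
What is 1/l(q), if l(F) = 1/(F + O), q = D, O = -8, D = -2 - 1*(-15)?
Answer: 5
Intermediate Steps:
D = 13 (D = -2 + 15 = 13)
q = 13
l(F) = 1/(-8 + F) (l(F) = 1/(F - 8) = 1/(-8 + F))
1/l(q) = 1/(1/(-8 + 13)) = 1/(1/5) = 5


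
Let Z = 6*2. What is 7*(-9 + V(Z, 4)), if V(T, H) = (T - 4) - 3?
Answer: -28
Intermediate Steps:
Z = 12
V(T, H) = -7 + T (V(T, H) = (-4 + T) - 3 = -7 + T)
7*(-9 + V(Z, 4)) = 7*(-9 + (-7 + 12)) = 7*(-9 + 5) = 7*(-4) = -28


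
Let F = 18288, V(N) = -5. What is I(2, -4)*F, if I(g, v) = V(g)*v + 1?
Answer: 384048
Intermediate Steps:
I(g, v) = 1 - 5*v (I(g, v) = -5*v + 1 = 1 - 5*v)
I(2, -4)*F = (1 - 5*(-4))*18288 = (1 + 20)*18288 = 21*18288 = 384048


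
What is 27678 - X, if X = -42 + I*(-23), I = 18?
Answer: 28134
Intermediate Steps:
X = -456 (X = -42 + 18*(-23) = -42 - 414 = -456)
27678 - X = 27678 - 1*(-456) = 27678 + 456 = 28134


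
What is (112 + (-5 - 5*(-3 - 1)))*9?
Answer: 1143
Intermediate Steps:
(112 + (-5 - 5*(-3 - 1)))*9 = (112 + (-5 - 5*(-4)))*9 = (112 + (-5 - 1*(-20)))*9 = (112 + (-5 + 20))*9 = (112 + 15)*9 = 127*9 = 1143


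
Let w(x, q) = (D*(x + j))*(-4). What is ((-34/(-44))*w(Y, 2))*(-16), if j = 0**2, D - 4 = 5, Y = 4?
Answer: 19584/11 ≈ 1780.4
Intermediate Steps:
D = 9 (D = 4 + 5 = 9)
j = 0
w(x, q) = -36*x (w(x, q) = (9*(x + 0))*(-4) = (9*x)*(-4) = -36*x)
((-34/(-44))*w(Y, 2))*(-16) = ((-34/(-44))*(-36*4))*(-16) = (-34*(-1/44)*(-144))*(-16) = ((17/22)*(-144))*(-16) = -1224/11*(-16) = 19584/11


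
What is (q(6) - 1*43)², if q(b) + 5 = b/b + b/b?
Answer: 2116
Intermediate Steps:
q(b) = -3 (q(b) = -5 + (b/b + b/b) = -5 + (1 + 1) = -5 + 2 = -3)
(q(6) - 1*43)² = (-3 - 1*43)² = (-3 - 43)² = (-46)² = 2116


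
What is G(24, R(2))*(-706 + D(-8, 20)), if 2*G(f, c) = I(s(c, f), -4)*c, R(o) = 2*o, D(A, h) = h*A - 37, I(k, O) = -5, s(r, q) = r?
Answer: 9030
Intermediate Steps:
D(A, h) = -37 + A*h (D(A, h) = A*h - 37 = -37 + A*h)
G(f, c) = -5*c/2 (G(f, c) = (-5*c)/2 = -5*c/2)
G(24, R(2))*(-706 + D(-8, 20)) = (-5*2)*(-706 + (-37 - 8*20)) = (-5/2*4)*(-706 + (-37 - 160)) = -10*(-706 - 197) = -10*(-903) = 9030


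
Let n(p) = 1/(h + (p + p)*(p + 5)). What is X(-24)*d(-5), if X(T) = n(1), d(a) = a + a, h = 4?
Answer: -5/8 ≈ -0.62500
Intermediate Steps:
d(a) = 2*a
n(p) = 1/(4 + 2*p*(5 + p)) (n(p) = 1/(4 + (p + p)*(p + 5)) = 1/(4 + (2*p)*(5 + p)) = 1/(4 + 2*p*(5 + p)))
X(T) = 1/16 (X(T) = 1/(2*(2 + 1² + 5*1)) = 1/(2*(2 + 1 + 5)) = (½)/8 = (½)*(⅛) = 1/16)
X(-24)*d(-5) = (2*(-5))/16 = (1/16)*(-10) = -5/8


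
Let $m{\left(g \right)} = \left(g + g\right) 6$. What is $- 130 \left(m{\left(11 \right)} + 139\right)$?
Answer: $-35230$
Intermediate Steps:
$m{\left(g \right)} = 12 g$ ($m{\left(g \right)} = 2 g 6 = 12 g$)
$- 130 \left(m{\left(11 \right)} + 139\right) = - 130 \left(12 \cdot 11 + 139\right) = - 130 \left(132 + 139\right) = \left(-130\right) 271 = -35230$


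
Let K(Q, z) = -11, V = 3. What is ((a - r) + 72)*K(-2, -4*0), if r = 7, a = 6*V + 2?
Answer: -935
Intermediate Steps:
a = 20 (a = 6*3 + 2 = 18 + 2 = 20)
((a - r) + 72)*K(-2, -4*0) = ((20 - 1*7) + 72)*(-11) = ((20 - 7) + 72)*(-11) = (13 + 72)*(-11) = 85*(-11) = -935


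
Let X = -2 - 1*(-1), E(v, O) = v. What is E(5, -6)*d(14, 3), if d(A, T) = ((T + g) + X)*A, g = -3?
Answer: -70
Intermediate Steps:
X = -1 (X = -2 + 1 = -1)
d(A, T) = A*(-4 + T) (d(A, T) = ((T - 3) - 1)*A = ((-3 + T) - 1)*A = (-4 + T)*A = A*(-4 + T))
E(5, -6)*d(14, 3) = 5*(14*(-4 + 3)) = 5*(14*(-1)) = 5*(-14) = -70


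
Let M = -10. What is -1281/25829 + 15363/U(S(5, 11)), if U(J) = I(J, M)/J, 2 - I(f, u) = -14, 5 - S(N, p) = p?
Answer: -1190443029/206632 ≈ -5761.2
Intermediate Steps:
S(N, p) = 5 - p
I(f, u) = 16 (I(f, u) = 2 - 1*(-14) = 2 + 14 = 16)
U(J) = 16/J
-1281/25829 + 15363/U(S(5, 11)) = -1281/25829 + 15363/((16/(5 - 1*11))) = -1281*1/25829 + 15363/((16/(5 - 11))) = -1281/25829 + 15363/((16/(-6))) = -1281/25829 + 15363/((16*(-⅙))) = -1281/25829 + 15363/(-8/3) = -1281/25829 + 15363*(-3/8) = -1281/25829 - 46089/8 = -1190443029/206632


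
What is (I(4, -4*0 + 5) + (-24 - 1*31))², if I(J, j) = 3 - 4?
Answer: 3136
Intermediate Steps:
I(J, j) = -1
(I(4, -4*0 + 5) + (-24 - 1*31))² = (-1 + (-24 - 1*31))² = (-1 + (-24 - 31))² = (-1 - 55)² = (-56)² = 3136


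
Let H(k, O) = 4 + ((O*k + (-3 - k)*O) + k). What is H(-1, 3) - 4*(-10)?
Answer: 34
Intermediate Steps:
H(k, O) = 4 + k + O*k + O*(-3 - k) (H(k, O) = 4 + ((O*k + O*(-3 - k)) + k) = 4 + (k + O*k + O*(-3 - k)) = 4 + k + O*k + O*(-3 - k))
H(-1, 3) - 4*(-10) = (4 - 1 - 3*3) - 4*(-10) = (4 - 1 - 9) + 40 = -6 + 40 = 34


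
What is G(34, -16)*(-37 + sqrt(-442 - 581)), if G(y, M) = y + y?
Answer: -2516 + 68*I*sqrt(1023) ≈ -2516.0 + 2174.9*I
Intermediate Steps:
G(y, M) = 2*y
G(34, -16)*(-37 + sqrt(-442 - 581)) = (2*34)*(-37 + sqrt(-442 - 581)) = 68*(-37 + sqrt(-1023)) = 68*(-37 + I*sqrt(1023)) = -2516 + 68*I*sqrt(1023)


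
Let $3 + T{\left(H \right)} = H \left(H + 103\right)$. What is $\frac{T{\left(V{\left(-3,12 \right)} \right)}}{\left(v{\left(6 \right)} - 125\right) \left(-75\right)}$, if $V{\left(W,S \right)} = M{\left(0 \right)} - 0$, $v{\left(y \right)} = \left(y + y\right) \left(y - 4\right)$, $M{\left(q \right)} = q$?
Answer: $- \frac{1}{2525} \approx -0.00039604$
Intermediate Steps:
$v{\left(y \right)} = 2 y \left(-4 + y\right)$
$V{\left(W,S \right)} = 0$ ($V{\left(W,S \right)} = 0 - 0 = 0 + 0 = 0$)
$T{\left(H \right)} = -3 + H \left(103 + H\right)$ ($T{\left(H \right)} = -3 + H \left(H + 103\right) = -3 + H \left(103 + H\right)$)
$\frac{T{\left(V{\left(-3,12 \right)} \right)}}{\left(v{\left(6 \right)} - 125\right) \left(-75\right)} = \frac{-3 + 0^{2} + 103 \cdot 0}{\left(2 \cdot 6 \left(-4 + 6\right) - 125\right) \left(-75\right)} = \frac{-3 + 0 + 0}{\left(2 \cdot 6 \cdot 2 - 125\right) \left(-75\right)} = - \frac{3}{\left(24 - 125\right) \left(-75\right)} = - \frac{3}{\left(-101\right) \left(-75\right)} = - \frac{3}{7575} = \left(-3\right) \frac{1}{7575} = - \frac{1}{2525}$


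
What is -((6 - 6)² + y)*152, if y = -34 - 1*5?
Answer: 5928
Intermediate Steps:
y = -39 (y = -34 - 5 = -39)
-((6 - 6)² + y)*152 = -((6 - 6)² - 39)*152 = -(0² - 39)*152 = -(0 - 39)*152 = -(-39)*152 = -1*(-5928) = 5928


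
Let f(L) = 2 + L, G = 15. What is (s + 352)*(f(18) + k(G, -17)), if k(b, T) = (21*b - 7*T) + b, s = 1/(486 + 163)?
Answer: 107142581/649 ≈ 1.6509e+5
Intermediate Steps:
s = 1/649 ≈ 0.0015408
k(b, T) = -7*T + 22*b (k(b, T) = (-7*T + 21*b) + b = -7*T + 22*b)
(s + 352)*(f(18) + k(G, -17)) = (1/649 + 352)*((2 + 18) + (-7*(-17) + 22*15)) = 228449*(20 + (119 + 330))/649 = 228449*(20 + 449)/649 = (228449/649)*469 = 107142581/649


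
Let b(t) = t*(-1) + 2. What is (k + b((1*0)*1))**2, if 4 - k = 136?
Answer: 16900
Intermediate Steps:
k = -132 (k = 4 - 1*136 = 4 - 136 = -132)
b(t) = 2 - t (b(t) = -t + 2 = 2 - t)
(k + b((1*0)*1))**2 = (-132 + (2 - 1*0))**2 = (-132 + (2 + 0))**2 = (-132 + 2)**2 = (-130)**2 = 16900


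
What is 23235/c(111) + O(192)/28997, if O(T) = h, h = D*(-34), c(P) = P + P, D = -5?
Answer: 224594345/2145778 ≈ 104.67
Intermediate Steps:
c(P) = 2*P
h = 170 (h = -5*(-34) = 170)
O(T) = 170
23235/c(111) + O(192)/28997 = 23235/((2*111)) + 170/28997 = 23235/222 + 170*(1/28997) = 23235*(1/222) + 170/28997 = 7745/74 + 170/28997 = 224594345/2145778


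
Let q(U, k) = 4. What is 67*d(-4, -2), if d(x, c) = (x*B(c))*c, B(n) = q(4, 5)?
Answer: 2144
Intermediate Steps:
B(n) = 4
d(x, c) = 4*c*x (d(x, c) = (x*4)*c = (4*x)*c = 4*c*x)
67*d(-4, -2) = 67*(4*(-2)*(-4)) = 67*32 = 2144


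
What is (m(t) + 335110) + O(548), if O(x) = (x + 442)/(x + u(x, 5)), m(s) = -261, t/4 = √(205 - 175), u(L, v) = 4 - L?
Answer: 670193/2 ≈ 3.3510e+5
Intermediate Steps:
t = 4*√30 (t = 4*√(205 - 175) = 4*√30 ≈ 21.909)
O(x) = 221/2 + x/4 (O(x) = (x + 442)/(x + (4 - x)) = (442 + x)/4 = (442 + x)*(¼) = 221/2 + x/4)
(m(t) + 335110) + O(548) = (-261 + 335110) + (221/2 + (¼)*548) = 334849 + (221/2 + 137) = 334849 + 495/2 = 670193/2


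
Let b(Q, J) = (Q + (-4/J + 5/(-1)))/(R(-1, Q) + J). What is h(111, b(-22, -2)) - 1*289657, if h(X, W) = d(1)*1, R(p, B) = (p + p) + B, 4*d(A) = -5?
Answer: -1158633/4 ≈ -2.8966e+5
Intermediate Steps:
d(A) = -5/4 (d(A) = (1/4)*(-5) = -5/4)
R(p, B) = B + 2*p (R(p, B) = 2*p + B = B + 2*p)
b(Q, J) = (-5 + Q - 4/J)/(-2 + J + Q) (b(Q, J) = (Q + (-4/J + 5/(-1)))/((Q + 2*(-1)) + J) = (Q + (-4/J + 5*(-1)))/((Q - 2) + J) = (Q + (-4/J - 5))/((-2 + Q) + J) = (Q + (-5 - 4/J))/(-2 + J + Q) = (-5 + Q - 4/J)/(-2 + J + Q))
h(X, W) = -5/4 (h(X, W) = -5/4*1 = -5/4)
h(111, b(-22, -2)) - 1*289657 = -5/4 - 1*289657 = -5/4 - 289657 = -1158633/4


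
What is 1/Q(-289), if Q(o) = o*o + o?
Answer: 1/83232 ≈ 1.2015e-5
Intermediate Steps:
Q(o) = o + o**2 (Q(o) = o**2 + o = o + o**2)
1/Q(-289) = 1/(-289*(1 - 289)) = 1/(-289*(-288)) = 1/83232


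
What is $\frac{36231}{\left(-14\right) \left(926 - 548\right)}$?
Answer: $- \frac{12077}{1764} \approx -6.8464$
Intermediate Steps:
$\frac{36231}{\left(-14\right) \left(926 - 548\right)} = \frac{36231}{\left(-14\right) 378} = \frac{36231}{-5292} = 36231 \left(- \frac{1}{5292}\right) = - \frac{12077}{1764}$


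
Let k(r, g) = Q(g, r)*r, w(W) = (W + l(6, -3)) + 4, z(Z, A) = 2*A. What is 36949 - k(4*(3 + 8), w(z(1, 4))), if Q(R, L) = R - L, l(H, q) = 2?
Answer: 38269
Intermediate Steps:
w(W) = 6 + W (w(W) = (W + 2) + 4 = (2 + W) + 4 = 6 + W)
k(r, g) = r*(g - r) (k(r, g) = (g - r)*r = r*(g - r))
36949 - k(4*(3 + 8), w(z(1, 4))) = 36949 - 4*(3 + 8)*((6 + 2*4) - 4*(3 + 8)) = 36949 - 4*11*((6 + 8) - 4*11) = 36949 - 44*(14 - 1*44) = 36949 - 44*(14 - 44) = 36949 - 44*(-30) = 36949 - 1*(-1320) = 36949 + 1320 = 38269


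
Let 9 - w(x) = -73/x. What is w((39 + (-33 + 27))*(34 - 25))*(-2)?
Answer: -5492/297 ≈ -18.492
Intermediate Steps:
w(x) = 9 + 73/x (w(x) = 9 - (-73)/x = 9 + 73/x)
w((39 + (-33 + 27))*(34 - 25))*(-2) = (9 + 73/(((39 + (-33 + 27))*(34 - 25))))*(-2) = (9 + 73/(((39 - 6)*9)))*(-2) = (9 + 73/((33*9)))*(-2) = (9 + 73/297)*(-2) = (2746/297)*(-2) = -5492/297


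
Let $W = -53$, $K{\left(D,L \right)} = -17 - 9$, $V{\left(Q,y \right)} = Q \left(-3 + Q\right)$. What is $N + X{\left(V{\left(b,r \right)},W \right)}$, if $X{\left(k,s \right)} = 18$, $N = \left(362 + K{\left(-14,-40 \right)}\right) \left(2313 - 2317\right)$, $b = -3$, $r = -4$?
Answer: $-1326$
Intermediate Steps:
$K{\left(D,L \right)} = -26$ ($K{\left(D,L \right)} = -17 - 9 = -26$)
$N = -1344$ ($N = \left(362 - 26\right) \left(2313 - 2317\right) = 336 \left(-4\right) = -1344$)
$N + X{\left(V{\left(b,r \right)},W \right)} = -1344 + 18 = -1326$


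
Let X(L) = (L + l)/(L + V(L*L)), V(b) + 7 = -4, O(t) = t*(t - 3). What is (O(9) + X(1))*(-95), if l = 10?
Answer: -10051/2 ≈ -5025.5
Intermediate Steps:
O(t) = t*(-3 + t)
V(b) = -11 (V(b) = -7 - 4 = -11)
X(L) = (10 + L)/(-11 + L) (X(L) = (L + 10)/(L - 11) = (10 + L)/(-11 + L))
(O(9) + X(1))*(-95) = (9*(-3 + 9) + (10 + 1)/(-11 + 1))*(-95) = (9*6 + 11/(-10))*(-95) = (54 - ⅒*11)*(-95) = (54 - 11/10)*(-95) = (529/10)*(-95) = -10051/2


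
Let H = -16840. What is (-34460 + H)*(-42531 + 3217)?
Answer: 2016808200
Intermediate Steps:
(-34460 + H)*(-42531 + 3217) = (-34460 - 16840)*(-42531 + 3217) = -51300*(-39314) = 2016808200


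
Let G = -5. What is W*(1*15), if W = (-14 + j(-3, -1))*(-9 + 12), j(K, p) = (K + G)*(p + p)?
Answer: 90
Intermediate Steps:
j(K, p) = 2*p*(-5 + K) (j(K, p) = (K - 5)*(p + p) = (-5 + K)*(2*p) = 2*p*(-5 + K))
W = 6 (W = (-14 + 2*(-1)*(-5 - 3))*(-9 + 12) = (-14 + 2*(-1)*(-8))*3 = (-14 + 16)*3 = 2*3 = 6)
W*(1*15) = 6*(1*15) = 6*15 = 90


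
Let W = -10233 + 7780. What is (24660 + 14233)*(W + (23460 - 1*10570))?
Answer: 405926241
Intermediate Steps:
W = -2453
(24660 + 14233)*(W + (23460 - 1*10570)) = (24660 + 14233)*(-2453 + (23460 - 1*10570)) = 38893*(-2453 + (23460 - 10570)) = 38893*(-2453 + 12890) = 38893*10437 = 405926241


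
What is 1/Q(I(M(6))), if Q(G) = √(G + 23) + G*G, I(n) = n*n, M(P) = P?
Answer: 1296/1679557 - √59/1679557 ≈ 0.00076706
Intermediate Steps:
I(n) = n²
Q(G) = G² + √(23 + G) (Q(G) = √(23 + G) + G² = G² + √(23 + G))
1/Q(I(M(6))) = 1/((6²)² + √(23 + 6²)) = 1/(36² + √(23 + 36)) = 1/(1296 + √59)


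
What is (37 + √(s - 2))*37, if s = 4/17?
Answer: 1369 + 37*I*√510/17 ≈ 1369.0 + 49.152*I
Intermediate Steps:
s = 4/17 (s = 4*(1/17) = 4/17 ≈ 0.23529)
(37 + √(s - 2))*37 = (37 + √(4/17 - 2))*37 = (37 + √(-30/17))*37 = (37 + I*√510/17)*37 = 1369 + 37*I*√510/17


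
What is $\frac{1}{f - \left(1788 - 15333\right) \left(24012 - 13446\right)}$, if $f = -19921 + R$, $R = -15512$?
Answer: $\frac{1}{143081037} \approx 6.989 \cdot 10^{-9}$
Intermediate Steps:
$f = -35433$ ($f = -19921 - 15512 = -35433$)
$\frac{1}{f - \left(1788 - 15333\right) \left(24012 - 13446\right)} = \frac{1}{-35433 - \left(1788 - 15333\right) \left(24012 - 13446\right)} = \frac{1}{-35433 - \left(-13545\right) 10566} = \frac{1}{-35433 - -143116470} = \frac{1}{-35433 + 143116470} = \frac{1}{143081037}$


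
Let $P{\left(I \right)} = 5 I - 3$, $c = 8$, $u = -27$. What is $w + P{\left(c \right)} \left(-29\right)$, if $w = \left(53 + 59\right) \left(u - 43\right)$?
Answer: $-8913$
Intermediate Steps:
$P{\left(I \right)} = -3 + 5 I$
$w = -7840$ ($w = \left(53 + 59\right) \left(-27 - 43\right) = 112 \left(-70\right) = -7840$)
$w + P{\left(c \right)} \left(-29\right) = -7840 + \left(-3 + 5 \cdot 8\right) \left(-29\right) = -7840 + \left(-3 + 40\right) \left(-29\right) = -7840 + 37 \left(-29\right) = -7840 - 1073 = -8913$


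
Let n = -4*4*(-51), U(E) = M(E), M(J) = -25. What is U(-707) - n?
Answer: -841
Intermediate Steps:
U(E) = -25
n = 816 (n = -16*(-51) = 816)
U(-707) - n = -25 - 1*816 = -25 - 816 = -841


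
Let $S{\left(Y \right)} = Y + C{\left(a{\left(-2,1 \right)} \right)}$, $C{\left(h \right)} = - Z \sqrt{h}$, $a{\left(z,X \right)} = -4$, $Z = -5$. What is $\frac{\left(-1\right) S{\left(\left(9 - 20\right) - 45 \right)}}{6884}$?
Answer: $\frac{14}{1721} - \frac{5 i}{3442} \approx 0.0081348 - 0.0014526 i$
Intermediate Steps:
$C{\left(h \right)} = 5 \sqrt{h}$ ($C{\left(h \right)} = \left(-1\right) \left(-5\right) \sqrt{h} = 5 \sqrt{h}$)
$S{\left(Y \right)} = Y + 10 i$ ($S{\left(Y \right)} = Y + 5 \sqrt{-4} = Y + 5 \cdot 2 i = Y + 10 i$)
$\frac{\left(-1\right) S{\left(\left(9 - 20\right) - 45 \right)}}{6884} = \frac{\left(-1\right) \left(\left(\left(9 - 20\right) - 45\right) + 10 i\right)}{6884} = - (\left(-11 - 45\right) + 10 i) \frac{1}{6884} = - (-56 + 10 i) \frac{1}{6884} = \left(56 - 10 i\right) \frac{1}{6884} = \frac{14}{1721} - \frac{5 i}{3442}$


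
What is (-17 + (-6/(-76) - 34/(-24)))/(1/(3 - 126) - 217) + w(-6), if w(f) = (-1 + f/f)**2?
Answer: 144935/2028592 ≈ 0.071446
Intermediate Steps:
w(f) = 0 (w(f) = (-1 + 1)**2 = 0**2 = 0)
(-17 + (-6/(-76) - 34/(-24)))/(1/(3 - 126) - 217) + w(-6) = (-17 + (-6/(-76) - 34/(-24)))/(1/(3 - 126) - 217) + 0 = (-17 + (-6*(-1/76) - 34*(-1/24)))/(1/(-123) - 217) + 0 = (-17 + (3/38 + 17/12))/(-1/123 - 217) + 0 = (-17 + 341/228)/(-26692/123) + 0 = -3535/228*(-123/26692) + 0 = 144935/2028592 + 0 = 144935/2028592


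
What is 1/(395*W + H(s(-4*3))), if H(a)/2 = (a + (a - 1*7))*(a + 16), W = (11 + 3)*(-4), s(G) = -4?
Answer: -1/22480 ≈ -4.4484e-5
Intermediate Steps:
W = -56 (W = 14*(-4) = -56)
H(a) = 2*(-7 + 2*a)*(16 + a) (H(a) = 2*((a + (a - 1*7))*(a + 16)) = 2*((a + (a - 7))*(16 + a)) = 2*((a + (-7 + a))*(16 + a)) = 2*((-7 + 2*a)*(16 + a)) = 2*(-7 + 2*a)*(16 + a))
1/(395*W + H(s(-4*3))) = 1/(395*(-56) + (-224 + 4*(-4)² + 50*(-4))) = 1/(-22120 + (-224 + 4*16 - 200)) = 1/(-22120 + (-224 + 64 - 200)) = 1/(-22120 - 360) = 1/(-22480) = -1/22480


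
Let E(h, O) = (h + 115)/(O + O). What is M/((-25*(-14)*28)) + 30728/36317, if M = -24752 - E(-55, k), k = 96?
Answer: -415857623/247587200 ≈ -1.6796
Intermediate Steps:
E(h, O) = (115 + h)/(2*O) (E(h, O) = (115 + h)/((2*O)) = (115 + h)*(1/(2*O)) = (115 + h)/(2*O))
M = -396037/16 (M = -24752 - (115 - 55)/(2*96) = -24752 - 60/(2*96) = -24752 - 1*5/16 = -24752 - 5/16 = -396037/16 ≈ -24752.)
M/((-25*(-14)*28)) + 30728/36317 = -396037/(16*(-25*(-14)*28)) + 30728/36317 = -396037/(16*(350*28)) + 30728*(1/36317) = -396037/16/9800 + 1336/1579 = -396037/16*1/9800 + 1336/1579 = -396037/156800 + 1336/1579 = -415857623/247587200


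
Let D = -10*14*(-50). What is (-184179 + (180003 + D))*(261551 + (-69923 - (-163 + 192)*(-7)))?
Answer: 541730744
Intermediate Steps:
D = 7000 (D = -140*(-50) = 7000)
(-184179 + (180003 + D))*(261551 + (-69923 - (-163 + 192)*(-7))) = (-184179 + (180003 + 7000))*(261551 + (-69923 - (-163 + 192)*(-7))) = (-184179 + 187003)*(261551 + (-69923 - 29*(-7))) = 2824*(261551 + (-69923 - 1*(-203))) = 2824*(261551 + (-69923 + 203)) = 2824*(261551 - 69720) = 2824*191831 = 541730744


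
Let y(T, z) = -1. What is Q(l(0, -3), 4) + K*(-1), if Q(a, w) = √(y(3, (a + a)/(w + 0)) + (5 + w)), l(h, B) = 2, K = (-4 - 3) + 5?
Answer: 2 + 2*√2 ≈ 4.8284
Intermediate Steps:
K = -2 (K = -7 + 5 = -2)
Q(a, w) = √(4 + w) (Q(a, w) = √(-1 + (5 + w)) = √(4 + w))
Q(l(0, -3), 4) + K*(-1) = √(4 + 4) - 2*(-1) = √8 + 2 = 2*√2 + 2 = 2 + 2*√2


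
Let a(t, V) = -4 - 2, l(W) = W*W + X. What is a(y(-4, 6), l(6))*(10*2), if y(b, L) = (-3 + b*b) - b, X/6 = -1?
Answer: -120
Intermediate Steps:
X = -6 (X = 6*(-1) = -6)
y(b, L) = -3 + b² - b (y(b, L) = (-3 + b²) - b = -3 + b² - b)
l(W) = -6 + W² (l(W) = W*W - 6 = W² - 6 = -6 + W²)
a(t, V) = -6
a(y(-4, 6), l(6))*(10*2) = -60*2 = -6*20 = -120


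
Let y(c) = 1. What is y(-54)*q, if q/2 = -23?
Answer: -46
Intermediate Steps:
q = -46 (q = 2*(-23) = -46)
y(-54)*q = 1*(-46) = -46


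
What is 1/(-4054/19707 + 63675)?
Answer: 19707/1254839171 ≈ 1.5705e-5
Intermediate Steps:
1/(-4054/19707 + 63675) = 1/(1254839171/19707) = 19707/1254839171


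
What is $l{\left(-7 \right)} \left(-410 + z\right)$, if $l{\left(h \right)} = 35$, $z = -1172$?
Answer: $-55370$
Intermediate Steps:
$l{\left(-7 \right)} \left(-410 + z\right) = 35 \left(-410 - 1172\right) = 35 \left(-1582\right) = -55370$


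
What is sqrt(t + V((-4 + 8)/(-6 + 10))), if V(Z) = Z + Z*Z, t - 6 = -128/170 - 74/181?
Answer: sqrt(1618594310)/15385 ≈ 2.6150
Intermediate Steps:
t = 74436/15385 (t = 6 + (-128/170 - 74/181) = 6 + (-128*1/170 - 74*1/181) = 6 + (-64/85 - 74/181) = 6 - 17874/15385 = 74436/15385 ≈ 4.8382)
V(Z) = Z + Z**2
sqrt(t + V((-4 + 8)/(-6 + 10))) = sqrt(74436/15385 + ((-4 + 8)/(-6 + 10))*(1 + (-4 + 8)/(-6 + 10))) = sqrt(74436/15385 + (4/4)*(1 + 4/4)) = sqrt(74436/15385 + (4*(1/4))*(1 + 4*(1/4))) = sqrt(74436/15385 + 1*(1 + 1)) = sqrt(74436/15385 + 1*2) = sqrt(74436/15385 + 2) = sqrt(105206/15385) = sqrt(1618594310)/15385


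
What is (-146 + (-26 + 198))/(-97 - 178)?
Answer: -26/275 ≈ -0.094545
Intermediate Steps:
(-146 + (-26 + 198))/(-97 - 178) = (-146 + 172)/(-275) = 26*(-1/275) = -26/275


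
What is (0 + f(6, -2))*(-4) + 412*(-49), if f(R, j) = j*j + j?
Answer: -20196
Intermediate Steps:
f(R, j) = j + j**2 (f(R, j) = j**2 + j = j + j**2)
(0 + f(6, -2))*(-4) + 412*(-49) = (0 - 2*(1 - 2))*(-4) + 412*(-49) = (0 - 2*(-1))*(-4) - 20188 = (0 + 2)*(-4) - 20188 = 2*(-4) - 20188 = -8 - 20188 = -20196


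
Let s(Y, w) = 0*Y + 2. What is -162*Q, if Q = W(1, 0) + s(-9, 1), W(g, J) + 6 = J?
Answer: 648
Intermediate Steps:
s(Y, w) = 2 (s(Y, w) = 0 + 2 = 2)
W(g, J) = -6 + J
Q = -4 (Q = (-6 + 0) + 2 = -6 + 2 = -4)
-162*Q = -162*(-4) = 648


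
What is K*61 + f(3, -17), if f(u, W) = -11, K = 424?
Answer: 25853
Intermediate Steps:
K*61 + f(3, -17) = 424*61 - 11 = 25864 - 11 = 25853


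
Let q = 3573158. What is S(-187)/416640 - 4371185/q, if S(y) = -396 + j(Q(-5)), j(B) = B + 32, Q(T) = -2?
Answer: -151876524519/124060045760 ≈ -1.2242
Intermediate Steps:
j(B) = 32 + B
S(y) = -366 (S(y) = -396 + (32 - 2) = -396 + 30 = -366)
S(-187)/416640 - 4371185/q = -366/416640 - 4371185/3573158 = -366*1/416640 - 4371185*1/3573158 = -61/69440 - 4371185/3573158 = -151876524519/124060045760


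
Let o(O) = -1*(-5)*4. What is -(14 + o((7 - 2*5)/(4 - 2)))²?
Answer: -1156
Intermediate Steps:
o(O) = 20 (o(O) = 5*4 = 20)
-(14 + o((7 - 2*5)/(4 - 2)))² = -(14 + 20)² = -1*34² = -1*1156 = -1156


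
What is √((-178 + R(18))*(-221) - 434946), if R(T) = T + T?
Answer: 14*I*√2059 ≈ 635.27*I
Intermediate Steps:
R(T) = 2*T
√((-178 + R(18))*(-221) - 434946) = √((-178 + 2*18)*(-221) - 434946) = √((-178 + 36)*(-221) - 434946) = √(-142*(-221) - 434946) = √(31382 - 434946) = √(-403564) = 14*I*√2059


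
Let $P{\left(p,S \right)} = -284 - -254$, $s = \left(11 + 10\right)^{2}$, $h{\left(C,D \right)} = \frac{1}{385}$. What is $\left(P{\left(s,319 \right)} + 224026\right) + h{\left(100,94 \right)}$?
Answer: $\frac{86238461}{385} \approx 2.24 \cdot 10^{5}$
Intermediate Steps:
$h{\left(C,D \right)} = \frac{1}{385}$
$s = 441$ ($s = 21^{2} = 441$)
$P{\left(p,S \right)} = -30$ ($P{\left(p,S \right)} = -284 + 254 = -30$)
$\left(P{\left(s,319 \right)} + 224026\right) + h{\left(100,94 \right)} = \left(-30 + 224026\right) + \frac{1}{385} = 223996 + \frac{1}{385} = \frac{86238461}{385}$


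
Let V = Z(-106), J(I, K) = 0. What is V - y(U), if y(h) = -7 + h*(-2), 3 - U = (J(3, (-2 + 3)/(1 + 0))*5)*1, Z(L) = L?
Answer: -93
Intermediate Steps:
U = 3 (U = 3 - 0*5 = 3 - 0 = 3 - 1*0 = 3 + 0 = 3)
V = -106
y(h) = -7 - 2*h
V - y(U) = -106 - (-7 - 2*3) = -106 - (-7 - 6) = -106 - 1*(-13) = -106 + 13 = -93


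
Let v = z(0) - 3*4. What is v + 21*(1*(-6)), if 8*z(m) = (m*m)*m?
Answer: -138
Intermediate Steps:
z(m) = m³/8 (z(m) = ((m*m)*m)/8 = (m²*m)/8 = m³/8)
v = -12 (v = (⅛)*0³ - 3*4 = (⅛)*0 - 12 = 0 - 12 = -12)
v + 21*(1*(-6)) = -12 + 21*(1*(-6)) = -12 + 21*(-6) = -12 - 126 = -138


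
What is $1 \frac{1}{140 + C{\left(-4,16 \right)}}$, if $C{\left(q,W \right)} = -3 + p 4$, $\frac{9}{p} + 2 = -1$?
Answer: $\frac{1}{125} \approx 0.008$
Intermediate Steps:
$p = -3$ ($p = \frac{9}{-2 - 1} = \frac{9}{-3} = 9 \left(- \frac{1}{3}\right) = -3$)
$C{\left(q,W \right)} = -15$ ($C{\left(q,W \right)} = -3 - 12 = -15$)
$1 \frac{1}{140 + C{\left(-4,16 \right)}} = 1 \frac{1}{140 - 15} = 1 \cdot \frac{1}{125} = \frac{1}{125}$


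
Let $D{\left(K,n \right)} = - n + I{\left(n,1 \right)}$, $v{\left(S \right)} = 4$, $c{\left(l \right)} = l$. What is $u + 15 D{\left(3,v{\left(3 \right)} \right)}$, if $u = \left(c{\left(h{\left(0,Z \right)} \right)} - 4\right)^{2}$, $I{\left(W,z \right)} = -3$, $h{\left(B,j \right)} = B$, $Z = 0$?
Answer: $-89$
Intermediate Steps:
$D{\left(K,n \right)} = -3 - n$ ($D{\left(K,n \right)} = - n - 3 = -3 - n$)
$u = 16$ ($u = \left(0 - 4\right)^{2} = \left(-4\right)^{2} = 16$)
$u + 15 D{\left(3,v{\left(3 \right)} \right)} = 16 + 15 \left(-3 - 4\right) = 16 + 15 \left(-7\right) = 16 - 105 = -89$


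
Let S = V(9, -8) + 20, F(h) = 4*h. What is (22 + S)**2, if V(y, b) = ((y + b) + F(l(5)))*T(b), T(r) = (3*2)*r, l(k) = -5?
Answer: 910116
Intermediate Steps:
T(r) = 6*r
V(y, b) = 6*b*(-20 + b + y) (V(y, b) = ((y + b) + 4*(-5))*(6*b) = ((b + y) - 20)*(6*b) = (-20 + b + y)*(6*b) = 6*b*(-20 + b + y))
S = 932 (S = 6*(-8)*(-20 - 8 + 9) + 20 = 6*(-8)*(-19) + 20 = 912 + 20 = 932)
(22 + S)**2 = (22 + 932)**2 = 954**2 = 910116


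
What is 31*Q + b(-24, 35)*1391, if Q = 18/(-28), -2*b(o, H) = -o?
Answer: -233967/14 ≈ -16712.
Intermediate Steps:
b(o, H) = o/2 (b(o, H) = -(-1)*o/2 = o/2)
Q = -9/14 (Q = 18*(-1/28) = -9/14 ≈ -0.64286)
31*Q + b(-24, 35)*1391 = 31*(-9/14) + ((1/2)*(-24))*1391 = -279/14 - 12*1391 = -279/14 - 16692 = -233967/14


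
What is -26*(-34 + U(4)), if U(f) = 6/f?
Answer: 845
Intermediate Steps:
-26*(-34 + U(4)) = -26*(-34 + 6/4) = -26*(-34 + 6*(¼)) = -26*(-34 + 3/2) = -26*(-65/2) = 845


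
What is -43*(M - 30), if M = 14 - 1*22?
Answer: 1634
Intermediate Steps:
M = -8 (M = 14 - 22 = -8)
-43*(M - 30) = -43*(-8 - 30) = -43*(-38) = 1634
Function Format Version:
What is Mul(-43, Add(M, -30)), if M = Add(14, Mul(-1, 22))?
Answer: 1634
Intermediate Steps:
M = -8 (M = Add(14, -22) = -8)
Mul(-43, Add(M, -30)) = Mul(-43, Add(-8, -30)) = Mul(-43, -38) = 1634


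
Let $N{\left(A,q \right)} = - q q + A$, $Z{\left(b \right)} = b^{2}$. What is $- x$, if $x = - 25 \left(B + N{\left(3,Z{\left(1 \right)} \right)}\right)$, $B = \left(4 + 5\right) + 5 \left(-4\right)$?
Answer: $-225$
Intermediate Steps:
$B = -11$ ($B = 9 - 20 = -11$)
$N{\left(A,q \right)} = A - q^{2}$ ($N{\left(A,q \right)} = - q^{2} + A = A - q^{2}$)
$x = 225$ ($x = - 25 \left(-11 + \left(3 - \left(1^{2}\right)^{2}\right)\right) = - 25 \left(-11 + \left(3 - 1^{2}\right)\right) = - 25 \left(-11 + \left(3 - 1\right)\right) = - 25 \left(-11 + 2\right) = \left(-25\right) \left(-9\right) = 225$)
$- x = \left(-1\right) 225 = -225$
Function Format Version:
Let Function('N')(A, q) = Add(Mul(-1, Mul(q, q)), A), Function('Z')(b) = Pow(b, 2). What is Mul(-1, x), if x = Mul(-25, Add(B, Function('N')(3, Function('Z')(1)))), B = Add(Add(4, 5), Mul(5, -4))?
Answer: -225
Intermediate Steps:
B = -11 (B = Add(9, -20) = -11)
Function('N')(A, q) = Add(A, Mul(-1, Pow(q, 2))) (Function('N')(A, q) = Add(Mul(-1, Pow(q, 2)), A) = Add(A, Mul(-1, Pow(q, 2))))
x = 225 (x = Mul(-25, Add(-11, Add(3, Mul(-1, Pow(Pow(1, 2), 2))))) = Mul(-25, Add(-11, Add(3, Mul(-1, Pow(1, 2))))) = Mul(-25, Add(-11, Add(3, Mul(-1, 1)))) = Mul(-25, Add(-11, Add(3, -1))) = Mul(-25, Add(-11, 2)) = Mul(-25, -9) = 225)
Mul(-1, x) = Mul(-1, 225) = -225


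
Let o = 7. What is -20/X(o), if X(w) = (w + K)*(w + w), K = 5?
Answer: -5/42 ≈ -0.11905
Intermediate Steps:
X(w) = 2*w*(5 + w) (X(w) = (w + 5)*(w + w) = (5 + w)*(2*w) = 2*w*(5 + w))
-20/X(o) = -20/(2*7*(5 + 7)) = -20/(2*7*12) = -20/168 = (1/168)*(-20) = -5/42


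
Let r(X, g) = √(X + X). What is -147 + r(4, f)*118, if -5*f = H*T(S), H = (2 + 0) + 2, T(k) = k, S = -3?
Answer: -147 + 236*√2 ≈ 186.75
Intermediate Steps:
H = 4 (H = 2 + 2 = 4)
f = 12/5 (f = -4*(-3)/5 = -⅕*(-12) = 12/5 ≈ 2.4000)
r(X, g) = √2*√X (r(X, g) = √(2*X) = √2*√X)
-147 + r(4, f)*118 = -147 + (√2*√4)*118 = -147 + (√2*2)*118 = -147 + (2*√2)*118 = -147 + 236*√2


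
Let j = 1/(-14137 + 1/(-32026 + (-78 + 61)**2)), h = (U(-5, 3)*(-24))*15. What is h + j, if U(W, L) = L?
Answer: -484559279337/448665970 ≈ -1080.0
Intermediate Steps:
h = -1080 (h = (3*(-24))*15 = -72*15 = -1080)
j = -31737/448665970 (j = 1/(-14137 + 1/(-32026 + (-17)**2)) = 1/(-14137 + 1/(-32026 + 289)) = 1/(-14137 + 1/(-31737)) = 1/(-14137 - 1/31737) = 1/(-448665970/31737) = -31737/448665970 ≈ -7.0736e-5)
h + j = -1080 - 31737/448665970 = -484559279337/448665970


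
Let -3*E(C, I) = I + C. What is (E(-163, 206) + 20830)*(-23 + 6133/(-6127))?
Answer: -278275186/557 ≈ -4.9960e+5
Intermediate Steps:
E(C, I) = -C/3 - I/3 (E(C, I) = -(I + C)/3 = -(C + I)/3 = -C/3 - I/3)
(E(-163, 206) + 20830)*(-23 + 6133/(-6127)) = ((-⅓*(-163) - ⅓*206) + 20830)*(-23 + 6133/(-6127)) = ((163/3 - 206/3) + 20830)*(-23 + 6133*(-1/6127)) = (-43/3 + 20830)*(-23 - 6133/6127) = (62447/3)*(-147054/6127) = -278275186/557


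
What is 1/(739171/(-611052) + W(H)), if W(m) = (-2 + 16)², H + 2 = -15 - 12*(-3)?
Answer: 611052/119027021 ≈ 0.0051337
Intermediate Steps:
H = 19 (H = -2 + (-15 - 12*(-3)) = -2 + (-15 + 36) = -2 + 21 = 19)
W(m) = 196 (W(m) = 14² = 196)
1/(739171/(-611052) + W(H)) = 1/(739171/(-611052) + 196) = 1/(739171*(-1/611052) + 196) = 1/(-739171/611052 + 196) = 1/(119027021/611052) = 611052/119027021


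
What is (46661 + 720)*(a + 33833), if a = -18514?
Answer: 725829539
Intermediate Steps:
(46661 + 720)*(a + 33833) = (46661 + 720)*(-18514 + 33833) = 47381*15319 = 725829539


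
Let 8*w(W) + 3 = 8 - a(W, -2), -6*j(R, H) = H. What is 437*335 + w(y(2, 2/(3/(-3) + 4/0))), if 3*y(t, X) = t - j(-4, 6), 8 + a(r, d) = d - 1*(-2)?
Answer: 1171173/8 ≈ 1.4640e+5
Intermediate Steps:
j(R, H) = -H/6
a(r, d) = -6 + d (a(r, d) = -8 + (d - 1*(-2)) = -8 + (d + 2) = -8 + (2 + d) = -6 + d)
y(t, X) = ⅓ + t/3 (y(t, X) = (t - (-1)*6/6)/3 = (t - 1*(-1))/3 = (t + 1)/3 = (1 + t)/3 = ⅓ + t/3)
w(W) = 13/8 (w(W) = -3/8 + (8 - (-6 - 2))/8 = -3/8 + (8 - 1*(-8))/8 = -3/8 + (8 + 8)/8 = -3/8 + (⅛)*16 = -3/8 + 2 = 13/8)
437*335 + w(y(2, 2/(3/(-3) + 4/0))) = 437*335 + 13/8 = 146395 + 13/8 = 1171173/8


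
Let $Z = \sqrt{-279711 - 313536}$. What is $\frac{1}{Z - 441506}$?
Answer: $- \frac{441506}{194928141283} - \frac{i \sqrt{593247}}{194928141283} \approx -2.265 \cdot 10^{-6} - 3.9513 \cdot 10^{-9} i$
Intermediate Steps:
$Z = i \sqrt{593247}$ ($Z = \sqrt{-593247} = i \sqrt{593247} \approx 770.23 i$)
$\frac{1}{Z - 441506} = \frac{1}{i \sqrt{593247} - 441506} = \frac{1}{-441506 + i \sqrt{593247}}$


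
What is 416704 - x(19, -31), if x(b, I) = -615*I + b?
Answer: 397620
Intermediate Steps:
x(b, I) = b - 615*I
416704 - x(19, -31) = 416704 - (19 - 615*(-31)) = 416704 - (19 + 19065) = 416704 - 1*19084 = 416704 - 19084 = 397620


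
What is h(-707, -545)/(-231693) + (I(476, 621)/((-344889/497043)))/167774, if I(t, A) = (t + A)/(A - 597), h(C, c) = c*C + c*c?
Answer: -35100249800870269/11916930113756976 ≈ -2.9454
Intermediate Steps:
h(C, c) = c² + C*c (h(C, c) = C*c + c² = c² + C*c)
I(t, A) = (A + t)/(-597 + A)
h(-707, -545)/(-231693) + (I(476, 621)/((-344889/497043)))/167774 = -545*(-707 - 545)/(-231693) + (((621 + 476)/(-597 + 621))/((-344889/497043)))/167774 = -545*(-1252)*(-1/231693) + ((1097/24)/((-344889*1/497043)))*(1/167774) = 682340*(-1/231693) + (((1/24)*1097)/(-38321/55227))*(1/167774) = -682340/231693 + ((1097/24)*(-55227/38321))*(1/167774) = -682340/231693 - 20194673/306568*1/167774 = -682340/231693 - 20194673/51434139632 = -35100249800870269/11916930113756976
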